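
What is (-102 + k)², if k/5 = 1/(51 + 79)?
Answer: 7027801/676 ≈ 10396.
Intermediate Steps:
k = 1/26 (k = 5/(51 + 79) = 5/130 = 5*(1/130) = 1/26 ≈ 0.038462)
(-102 + k)² = (-102 + 1/26)² = (-2651/26)² = 7027801/676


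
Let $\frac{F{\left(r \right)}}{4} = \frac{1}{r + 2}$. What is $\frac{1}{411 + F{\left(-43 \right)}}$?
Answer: $\frac{41}{16847} \approx 0.0024337$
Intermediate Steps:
$F{\left(r \right)} = \frac{4}{2 + r}$ ($F{\left(r \right)} = \frac{4}{r + 2} = \frac{4}{2 + r}$)
$\frac{1}{411 + F{\left(-43 \right)}} = \frac{1}{411 + \frac{4}{2 - 43}} = \frac{1}{411 + \frac{4}{-41}} = \frac{1}{411 + 4 \left(- \frac{1}{41}\right)} = \frac{1}{411 - \frac{4}{41}} = \frac{1}{\frac{16847}{41}} = \frac{41}{16847}$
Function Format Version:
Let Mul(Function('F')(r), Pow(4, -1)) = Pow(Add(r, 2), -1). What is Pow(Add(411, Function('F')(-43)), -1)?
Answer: Rational(41, 16847) ≈ 0.0024337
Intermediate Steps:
Function('F')(r) = Mul(4, Pow(Add(2, r), -1)) (Function('F')(r) = Mul(4, Pow(Add(r, 2), -1)) = Mul(4, Pow(Add(2, r), -1)))
Pow(Add(411, Function('F')(-43)), -1) = Pow(Add(411, Mul(4, Pow(Add(2, -43), -1))), -1) = Pow(Add(411, Mul(4, Pow(-41, -1))), -1) = Pow(Add(411, Mul(4, Rational(-1, 41))), -1) = Pow(Add(411, Rational(-4, 41)), -1) = Pow(Rational(16847, 41), -1) = Rational(41, 16847)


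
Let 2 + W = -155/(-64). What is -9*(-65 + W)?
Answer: 37197/64 ≈ 581.20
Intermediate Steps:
W = 27/64 (W = -2 - 155/(-64) = -2 - 155*(-1/64) = -2 + 155/64 = 27/64 ≈ 0.42188)
-9*(-65 + W) = -9*(-65 + 27/64) = -9*(-4133/64) = 37197/64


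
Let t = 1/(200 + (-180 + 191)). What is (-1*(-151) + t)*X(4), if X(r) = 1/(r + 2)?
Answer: 15931/633 ≈ 25.167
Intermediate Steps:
X(r) = 1/(2 + r)
t = 1/211 (t = 1/(200 + 11) = 1/211 ≈ 0.0047393)
(-1*(-151) + t)*X(4) = (-1*(-151) + 1/211)/(2 + 4) = (151 + 1/211)/6 = (31862/211)*(1/6) = 15931/633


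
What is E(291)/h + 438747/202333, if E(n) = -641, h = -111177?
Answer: 48908270672/22494775941 ≈ 2.1742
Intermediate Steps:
E(291)/h + 438747/202333 = -641/(-111177) + 438747/202333 = -641*(-1/111177) + 438747*(1/202333) = 641/111177 + 438747/202333 = 48908270672/22494775941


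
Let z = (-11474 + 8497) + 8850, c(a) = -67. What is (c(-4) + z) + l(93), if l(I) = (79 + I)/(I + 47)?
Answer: 203253/35 ≈ 5807.2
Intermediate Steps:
z = 5873 (z = -2977 + 8850 = 5873)
l(I) = (79 + I)/(47 + I)
(c(-4) + z) + l(93) = (-67 + 5873) + (79 + 93)/(47 + 93) = 5806 + 172/140 = 5806 + (1/140)*172 = 5806 + 43/35 = 203253/35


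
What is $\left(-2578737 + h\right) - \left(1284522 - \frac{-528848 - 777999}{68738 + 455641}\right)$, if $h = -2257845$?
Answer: $- \frac{3209779701263}{524379} \approx -6.1211 \cdot 10^{6}$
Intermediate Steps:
$\left(-2578737 + h\right) - \left(1284522 - \frac{-528848 - 777999}{68738 + 455641}\right) = \left(-2578737 - 2257845\right) - \left(1284522 - \frac{-528848 - 777999}{68738 + 455641}\right) = -4836582 - \left(1284522 + \frac{1306847}{524379}\right) = -4836582 - \frac{673577668685}{524379} = - \frac{3209779701263}{524379}$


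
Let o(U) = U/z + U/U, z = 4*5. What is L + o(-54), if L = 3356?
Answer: 33543/10 ≈ 3354.3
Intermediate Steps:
z = 20
o(U) = 1 + U/20 (o(U) = U/20 + U/U = U*(1/20) + 1 = U/20 + 1 = 1 + U/20)
L + o(-54) = 3356 + (1 + (1/20)*(-54)) = 3356 + (1 - 27/10) = 3356 - 17/10 = 33543/10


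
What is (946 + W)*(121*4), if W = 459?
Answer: 680020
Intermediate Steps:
(946 + W)*(121*4) = (946 + 459)*(121*4) = 1405*484 = 680020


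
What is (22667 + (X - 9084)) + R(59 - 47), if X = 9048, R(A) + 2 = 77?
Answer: 22706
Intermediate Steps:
R(A) = 75 (R(A) = -2 + 77 = 75)
(22667 + (X - 9084)) + R(59 - 47) = (22667 + (9048 - 9084)) + 75 = (22667 - 36) + 75 = 22631 + 75 = 22706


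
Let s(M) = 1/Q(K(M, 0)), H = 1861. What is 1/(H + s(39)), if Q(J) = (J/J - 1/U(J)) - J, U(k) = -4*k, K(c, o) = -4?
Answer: 79/147035 ≈ 0.00053729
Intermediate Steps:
Q(J) = 1 - J + 1/(4*J) (Q(J) = (J/J - 1/((-4*J))) - J = (1 - (-1)/(4*J)) - J = (1 + 1/(4*J)) - J = 1 - J + 1/(4*J))
s(M) = 16/79 (s(M) = 1/(1 - 1*(-4) + (¼)/(-4)) = 1/(1 + 4 + (¼)*(-¼)) = 1/(1 + 4 - 1/16) = 1/(79/16) = 16/79)
1/(H + s(39)) = 1/(1861 + 16/79) = 1/(147035/79) = 79/147035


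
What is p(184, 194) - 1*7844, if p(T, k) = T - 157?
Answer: -7817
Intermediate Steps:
p(T, k) = -157 + T
p(184, 194) - 1*7844 = (-157 + 184) - 1*7844 = 27 - 7844 = -7817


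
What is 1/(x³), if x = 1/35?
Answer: 42875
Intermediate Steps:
x = 1/35 ≈ 0.028571
1/(x³) = 1/((1/35)³) = 1/(1/42875) = 42875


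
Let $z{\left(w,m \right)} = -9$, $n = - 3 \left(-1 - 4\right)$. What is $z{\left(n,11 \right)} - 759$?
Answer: $-768$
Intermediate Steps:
$n = 15$ ($n = \left(-3\right) \left(-5\right) = 15$)
$z{\left(n,11 \right)} - 759 = -9 - 759 = -768$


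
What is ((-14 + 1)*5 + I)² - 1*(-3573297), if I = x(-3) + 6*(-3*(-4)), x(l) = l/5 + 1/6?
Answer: 3216006109/900 ≈ 3.5733e+6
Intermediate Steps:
x(l) = ⅙ + l/5 (x(l) = l*(⅕) + 1*(⅙) = l/5 + ⅙ = ⅙ + l/5)
I = 2147/30 (I = (⅙ + (⅕)*(-3)) + 6*(-3*(-4)) = (⅙ - ⅗) + 6*12 = -13/30 + 72 = 2147/30 ≈ 71.567)
((-14 + 1)*5 + I)² - 1*(-3573297) = ((-14 + 1)*5 + 2147/30)² - 1*(-3573297) = (-13*5 + 2147/30)² + 3573297 = (-65 + 2147/30)² + 3573297 = (197/30)² + 3573297 = 38809/900 + 3573297 = 3216006109/900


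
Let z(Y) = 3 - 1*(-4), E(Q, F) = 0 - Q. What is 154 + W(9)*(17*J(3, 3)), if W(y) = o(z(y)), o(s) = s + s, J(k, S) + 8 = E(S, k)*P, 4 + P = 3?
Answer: -1036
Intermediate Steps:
E(Q, F) = -Q
P = -1 (P = -4 + 3 = -1)
J(k, S) = -8 + S (J(k, S) = -8 - S*(-1) = -8 + S)
z(Y) = 7 (z(Y) = 3 + 4 = 7)
o(s) = 2*s
W(y) = 14 (W(y) = 2*7 = 14)
154 + W(9)*(17*J(3, 3)) = 154 + 14*(17*(-8 + 3)) = 154 + 14*(17*(-5)) = 154 + 14*(-85) = 154 - 1190 = -1036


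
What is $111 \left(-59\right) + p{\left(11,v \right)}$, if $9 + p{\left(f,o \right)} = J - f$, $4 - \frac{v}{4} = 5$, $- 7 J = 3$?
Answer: $- \frac{45986}{7} \approx -6569.4$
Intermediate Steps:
$J = - \frac{3}{7}$ ($J = \left(- \frac{1}{7}\right) 3 = - \frac{3}{7} \approx -0.42857$)
$v = -4$ ($v = 16 - 20 = -4$)
$p{\left(f,o \right)} = - \frac{66}{7} - f$ ($p{\left(f,o \right)} = -9 - \left(\frac{3}{7} + f\right) = - \frac{66}{7} - f$)
$111 \left(-59\right) + p{\left(11,v \right)} = 111 \left(-59\right) - \frac{143}{7} = -6549 - \frac{143}{7} = - \frac{45986}{7}$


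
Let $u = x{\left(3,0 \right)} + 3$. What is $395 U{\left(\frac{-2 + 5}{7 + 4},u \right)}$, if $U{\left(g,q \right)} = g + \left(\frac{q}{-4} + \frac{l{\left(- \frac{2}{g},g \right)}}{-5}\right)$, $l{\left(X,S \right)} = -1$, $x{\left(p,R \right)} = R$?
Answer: $- \frac{4819}{44} \approx -109.52$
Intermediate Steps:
$u = 3$ ($u = 0 + 3 = 3$)
$U{\left(g,q \right)} = \frac{1}{5} + g - \frac{q}{4}$ ($U{\left(g,q \right)} = g + \left(\frac{q}{-4} - \frac{1}{-5}\right) = g + \left(q \left(- \frac{1}{4}\right) - - \frac{1}{5}\right) = g - \left(- \frac{1}{5} + \frac{q}{4}\right) = \frac{1}{5} + g - \frac{q}{4}$)
$395 U{\left(\frac{-2 + 5}{7 + 4},u \right)} = 395 \left(\frac{1}{5} + \frac{-2 + 5}{7 + 4} - \frac{3}{4}\right) = 395 \left(\frac{1}{5} + \frac{3}{11} - \frac{3}{4}\right) = 395 \left(- \frac{61}{220}\right) = - \frac{4819}{44}$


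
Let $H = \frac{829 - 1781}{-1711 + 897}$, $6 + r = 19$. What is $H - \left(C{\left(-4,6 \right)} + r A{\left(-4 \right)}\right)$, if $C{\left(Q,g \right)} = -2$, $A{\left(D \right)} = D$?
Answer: $\frac{22454}{407} \approx 55.17$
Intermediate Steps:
$r = 13$ ($r = -6 + 19 = 13$)
$H = \frac{476}{407}$ ($H = - \frac{952}{-814} = \left(-952\right) \left(- \frac{1}{814}\right) = \frac{476}{407} \approx 1.1695$)
$H - \left(C{\left(-4,6 \right)} + r A{\left(-4 \right)}\right) = \frac{476}{407} - \left(-2 + 13 \left(-4\right)\right) = \frac{476}{407} - \left(-2 - 52\right) = \frac{476}{407} - -54 = \frac{476}{407} + 54 = \frac{22454}{407}$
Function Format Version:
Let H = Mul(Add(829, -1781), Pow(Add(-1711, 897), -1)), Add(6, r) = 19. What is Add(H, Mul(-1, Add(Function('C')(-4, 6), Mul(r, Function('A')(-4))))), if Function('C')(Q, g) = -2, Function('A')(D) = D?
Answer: Rational(22454, 407) ≈ 55.170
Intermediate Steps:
r = 13 (r = Add(-6, 19) = 13)
H = Rational(476, 407) (H = Mul(-952, Pow(-814, -1)) = Mul(-952, Rational(-1, 814)) = Rational(476, 407) ≈ 1.1695)
Add(H, Mul(-1, Add(Function('C')(-4, 6), Mul(r, Function('A')(-4))))) = Add(Rational(476, 407), Mul(-1, Add(-2, Mul(13, -4)))) = Add(Rational(476, 407), Mul(-1, Add(-2, -52))) = Add(Rational(476, 407), Mul(-1, -54)) = Add(Rational(476, 407), 54) = Rational(22454, 407)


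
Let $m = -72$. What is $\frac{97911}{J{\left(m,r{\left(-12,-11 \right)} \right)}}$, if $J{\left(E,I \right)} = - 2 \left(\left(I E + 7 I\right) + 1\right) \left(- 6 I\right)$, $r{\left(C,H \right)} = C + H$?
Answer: $- \frac{129}{544} \approx -0.23713$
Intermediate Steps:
$J{\left(E,I \right)} = - 6 I \left(-2 - 14 I - 2 E I\right)$ ($J{\left(E,I \right)} = - 2 \left(\left(E I + 7 I\right) + 1\right) \left(- 6 I\right) = - 2 \left(\left(7 I + E I\right) + 1\right) \left(- 6 I\right) = - 2 \left(1 + 7 I + E I\right) \left(- 6 I\right) = \left(-2 - 14 I - 2 E I\right) \left(- 6 I\right) = - 6 I \left(-2 - 14 I - 2 E I\right)$)
$\frac{97911}{J{\left(m,r{\left(-12,-11 \right)} \right)}} = \frac{97911}{12 \left(-12 - 11\right) \left(1 + 7 \left(-12 - 11\right) - 72 \left(-12 - 11\right)\right)} = \frac{97911}{12 \left(-23\right) \left(1 + 7 \left(-23\right) - -1656\right)} = \frac{97911}{12 \left(-23\right) \left(1 - 161 + 1656\right)} = \frac{97911}{12 \left(-23\right) 1496} = \frac{97911}{-412896} = 97911 \left(- \frac{1}{412896}\right) = - \frac{129}{544}$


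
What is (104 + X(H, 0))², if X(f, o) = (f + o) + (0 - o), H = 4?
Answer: 11664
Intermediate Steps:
X(f, o) = f (X(f, o) = (f + o) - o = f)
(104 + X(H, 0))² = (104 + 4)² = 108² = 11664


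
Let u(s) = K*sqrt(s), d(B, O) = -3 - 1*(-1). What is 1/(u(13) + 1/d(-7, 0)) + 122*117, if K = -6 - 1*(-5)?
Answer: 727976/51 - 4*sqrt(13)/51 ≈ 14274.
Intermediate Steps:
d(B, O) = -2 (d(B, O) = -3 + 1 = -2)
K = -1 (K = -6 + 5 = -1)
u(s) = -sqrt(s)
1/(u(13) + 1/d(-7, 0)) + 122*117 = 1/(-sqrt(13) + 1/(-2)) + 122*117 = 1/(-sqrt(13) - 1/2) + 14274 = 1/(-1/2 - sqrt(13)) + 14274 = 14274 + 1/(-1/2 - sqrt(13))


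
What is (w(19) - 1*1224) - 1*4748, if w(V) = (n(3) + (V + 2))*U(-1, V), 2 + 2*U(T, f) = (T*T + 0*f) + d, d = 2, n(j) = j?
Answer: -5960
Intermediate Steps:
U(T, f) = T**2/2 (U(T, f) = -1 + ((T*T + 0*f) + 2)/2 = -1 + ((T**2 + 0) + 2)/2 = -1 + (T**2 + 2)/2 = -1 + (2 + T**2)/2 = -1 + (1 + T**2/2) = T**2/2)
w(V) = 5/2 + V/2 (w(V) = (3 + (V + 2))*((1/2)*(-1)**2) = (3 + (2 + V))*((1/2)*1) = (5 + V)*(1/2) = 5/2 + V/2)
(w(19) - 1*1224) - 1*4748 = ((5/2 + (1/2)*19) - 1*1224) - 1*4748 = ((5/2 + 19/2) - 1224) - 4748 = (12 - 1224) - 4748 = -1212 - 4748 = -5960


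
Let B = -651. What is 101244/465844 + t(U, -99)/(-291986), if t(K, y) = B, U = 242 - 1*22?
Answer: 7466273757/34004981546 ≈ 0.21956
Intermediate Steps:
U = 220 (U = 242 - 22 = 220)
t(K, y) = -651
101244/465844 + t(U, -99)/(-291986) = 101244/465844 - 651/(-291986) = 101244*(1/465844) - 651*(-1/291986) = 25311/116461 + 651/291986 = 7466273757/34004981546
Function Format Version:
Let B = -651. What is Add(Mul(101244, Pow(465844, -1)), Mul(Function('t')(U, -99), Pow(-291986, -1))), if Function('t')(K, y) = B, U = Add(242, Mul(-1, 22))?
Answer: Rational(7466273757, 34004981546) ≈ 0.21956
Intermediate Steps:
U = 220 (U = Add(242, -22) = 220)
Function('t')(K, y) = -651
Add(Mul(101244, Pow(465844, -1)), Mul(Function('t')(U, -99), Pow(-291986, -1))) = Add(Mul(101244, Pow(465844, -1)), Mul(-651, Pow(-291986, -1))) = Add(Mul(101244, Rational(1, 465844)), Mul(-651, Rational(-1, 291986))) = Add(Rational(25311, 116461), Rational(651, 291986)) = Rational(7466273757, 34004981546)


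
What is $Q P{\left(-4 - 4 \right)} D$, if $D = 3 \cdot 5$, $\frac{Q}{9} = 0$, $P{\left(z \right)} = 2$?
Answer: $0$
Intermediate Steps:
$Q = 0$ ($Q = 9 \cdot 0 = 0$)
$D = 15$
$Q P{\left(-4 - 4 \right)} D = 0 \cdot 2 \cdot 15 = 0 \cdot 15 = 0$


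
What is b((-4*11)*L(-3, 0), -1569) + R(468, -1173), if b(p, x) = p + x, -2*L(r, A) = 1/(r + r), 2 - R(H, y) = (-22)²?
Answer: -6164/3 ≈ -2054.7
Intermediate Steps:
R(H, y) = -482 (R(H, y) = 2 - 1*(-22)² = 2 - 1*484 = 2 - 484 = -482)
L(r, A) = -1/(4*r) (L(r, A) = -1/(2*(r + r)) = -1/(2*r)/2 = -1/(4*r))
b((-4*11)*L(-3, 0), -1569) + R(468, -1173) = ((-4*11)*(-¼/(-3)) - 1569) - 482 = (-(-11)*(-1)/3 - 1569) - 482 = (-44*1/12 - 1569) - 482 = (-11/3 - 1569) - 482 = -4718/3 - 482 = -6164/3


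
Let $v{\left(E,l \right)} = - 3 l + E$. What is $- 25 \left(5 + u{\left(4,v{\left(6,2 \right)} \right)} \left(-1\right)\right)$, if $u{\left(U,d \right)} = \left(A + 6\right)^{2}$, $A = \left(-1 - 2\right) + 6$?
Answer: $1900$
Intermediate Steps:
$v{\left(E,l \right)} = E - 3 l$
$A = 3$ ($A = -3 + 6 = 3$)
$u{\left(U,d \right)} = 81$ ($u{\left(U,d \right)} = \left(3 + 6\right)^{2} = 9^{2} = 81$)
$- 25 \left(5 + u{\left(4,v{\left(6,2 \right)} \right)} \left(-1\right)\right) = - 25 \left(5 + 81 \left(-1\right)\right) = - 25 \left(5 - 81\right) = \left(-25\right) \left(-76\right) = 1900$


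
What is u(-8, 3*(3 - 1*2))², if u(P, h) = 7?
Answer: 49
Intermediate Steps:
u(-8, 3*(3 - 1*2))² = 7² = 49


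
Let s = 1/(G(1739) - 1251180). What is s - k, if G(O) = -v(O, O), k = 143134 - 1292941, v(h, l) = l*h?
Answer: 4915771016906/4275301 ≈ 1.1498e+6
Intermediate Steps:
v(h, l) = h*l
k = -1149807
G(O) = -O² (G(O) = -O*O = -O²)
s = -1/4275301 (s = 1/(-1*1739² - 1251180) = 1/(-1*3024121 - 1251180) = 1/(-3024121 - 1251180) = 1/(-4275301) = -1/4275301 ≈ -2.3390e-7)
s - k = -1/4275301 - 1*(-1149807) = -1/4275301 + 1149807 = 4915771016906/4275301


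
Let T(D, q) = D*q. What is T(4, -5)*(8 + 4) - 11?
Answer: -251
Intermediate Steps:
T(4, -5)*(8 + 4) - 11 = (4*(-5))*(8 + 4) - 11 = -20*12 - 11 = -240 - 11 = -251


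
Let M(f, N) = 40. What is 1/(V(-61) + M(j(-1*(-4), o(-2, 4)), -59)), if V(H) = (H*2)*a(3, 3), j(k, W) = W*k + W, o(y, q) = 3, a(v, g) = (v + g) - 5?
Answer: -1/82 ≈ -0.012195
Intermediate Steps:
a(v, g) = -5 + g + v (a(v, g) = (g + v) - 5 = -5 + g + v)
j(k, W) = W + W*k
V(H) = 2*H (V(H) = (H*2)*(-5 + 3 + 3) = (2*H)*1 = 2*H)
1/(V(-61) + M(j(-1*(-4), o(-2, 4)), -59)) = 1/(2*(-61) + 40) = 1/(-122 + 40) = 1/(-82) = -1/82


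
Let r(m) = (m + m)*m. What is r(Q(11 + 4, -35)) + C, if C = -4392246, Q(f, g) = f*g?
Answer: -3840996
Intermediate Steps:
r(m) = 2*m**2 (r(m) = (2*m)*m = 2*m**2)
r(Q(11 + 4, -35)) + C = 2*((11 + 4)*(-35))**2 - 4392246 = 2*(15*(-35))**2 - 4392246 = 2*(-525)**2 - 4392246 = 2*275625 - 4392246 = 551250 - 4392246 = -3840996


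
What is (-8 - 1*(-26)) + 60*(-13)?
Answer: -762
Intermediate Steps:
(-8 - 1*(-26)) + 60*(-13) = (-8 + 26) - 780 = 18 - 780 = -762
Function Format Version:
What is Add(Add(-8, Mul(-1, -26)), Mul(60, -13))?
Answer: -762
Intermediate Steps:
Add(Add(-8, Mul(-1, -26)), Mul(60, -13)) = Add(Add(-8, 26), -780) = Add(18, -780) = -762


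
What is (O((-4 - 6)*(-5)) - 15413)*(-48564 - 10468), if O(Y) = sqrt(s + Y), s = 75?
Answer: 909860216 - 295160*sqrt(5) ≈ 9.0920e+8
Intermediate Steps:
O(Y) = sqrt(75 + Y)
(O((-4 - 6)*(-5)) - 15413)*(-48564 - 10468) = (sqrt(75 + (-4 - 6)*(-5)) - 15413)*(-48564 - 10468) = (sqrt(75 - 10*(-5)) - 15413)*(-59032) = (sqrt(75 + 50) - 15413)*(-59032) = (sqrt(125) - 15413)*(-59032) = (5*sqrt(5) - 15413)*(-59032) = (-15413 + 5*sqrt(5))*(-59032) = 909860216 - 295160*sqrt(5)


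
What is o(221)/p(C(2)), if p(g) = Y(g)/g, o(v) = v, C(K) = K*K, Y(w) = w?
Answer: 221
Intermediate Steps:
C(K) = K**2
p(g) = 1 (p(g) = g/g = 1)
o(221)/p(C(2)) = 221/1 = 221*1 = 221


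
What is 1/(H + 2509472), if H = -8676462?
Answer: -1/6166990 ≈ -1.6215e-7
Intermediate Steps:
1/(H + 2509472) = 1/(-8676462 + 2509472) = 1/(-6166990) = -1/6166990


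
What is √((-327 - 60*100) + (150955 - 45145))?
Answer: √99483 ≈ 315.41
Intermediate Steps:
√((-327 - 60*100) + (150955 - 45145)) = √((-327 - 6000) + 105810) = √(-6327 + 105810) = √99483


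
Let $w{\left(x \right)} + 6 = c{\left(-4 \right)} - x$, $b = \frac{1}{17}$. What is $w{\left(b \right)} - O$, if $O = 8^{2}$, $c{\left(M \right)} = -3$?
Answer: $- \frac{1242}{17} \approx -73.059$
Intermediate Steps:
$O = 64$
$b = \frac{1}{17} \approx 0.058824$
$w{\left(x \right)} = -9 - x$ ($w{\left(x \right)} = -6 - \left(3 + x\right) = -9 - x$)
$w{\left(b \right)} - O = \left(-9 - \frac{1}{17}\right) - 64 = - \frac{154}{17} - 64 = - \frac{1242}{17}$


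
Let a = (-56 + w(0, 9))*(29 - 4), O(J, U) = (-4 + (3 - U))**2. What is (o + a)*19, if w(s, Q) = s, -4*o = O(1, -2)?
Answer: -106419/4 ≈ -26605.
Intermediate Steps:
O(J, U) = (-1 - U)**2
o = -1/4 (o = -(1 - 2)**2/4 = -1/4*(-1)**2 = -1/4*1 = -1/4 ≈ -0.25000)
a = -1400 (a = (-56 + 0)*(29 - 4) = -56*25 = -1400)
(o + a)*19 = (-1/4 - 1400)*19 = -5601/4*19 = -106419/4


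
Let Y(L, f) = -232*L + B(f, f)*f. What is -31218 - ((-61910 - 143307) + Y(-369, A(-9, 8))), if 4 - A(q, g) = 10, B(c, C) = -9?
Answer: 88337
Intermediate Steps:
A(q, g) = -6 (A(q, g) = 4 - 1*10 = 4 - 10 = -6)
Y(L, f) = -232*L - 9*f
-31218 - ((-61910 - 143307) + Y(-369, A(-9, 8))) = -31218 - ((-61910 - 143307) + (-232*(-369) - 9*(-6))) = -31218 - (-205217 + (85608 + 54)) = -31218 - (-205217 + 85662) = -31218 - 1*(-119555) = -31218 + 119555 = 88337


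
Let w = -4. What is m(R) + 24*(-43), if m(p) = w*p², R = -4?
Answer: -1096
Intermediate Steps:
m(p) = -4*p²
m(R) + 24*(-43) = -4*(-4)² + 24*(-43) = -4*16 - 1032 = -64 - 1032 = -1096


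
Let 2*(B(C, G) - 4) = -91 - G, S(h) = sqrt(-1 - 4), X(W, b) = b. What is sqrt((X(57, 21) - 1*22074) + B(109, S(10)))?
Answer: sqrt(-88378 - 2*I*sqrt(5))/2 ≈ 0.0037608 - 148.64*I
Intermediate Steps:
S(h) = I*sqrt(5) (S(h) = sqrt(-5) = I*sqrt(5))
B(C, G) = -83/2 - G/2 (B(C, G) = 4 + (-91 - G)/2 = 4 + (-91/2 - G/2) = -83/2 - G/2)
sqrt((X(57, 21) - 1*22074) + B(109, S(10))) = sqrt((21 - 1*22074) + (-83/2 - I*sqrt(5)/2)) = sqrt((21 - 22074) + (-83/2 - I*sqrt(5)/2)) = sqrt(-22053 + (-83/2 - I*sqrt(5)/2)) = sqrt(-44189/2 - I*sqrt(5)/2)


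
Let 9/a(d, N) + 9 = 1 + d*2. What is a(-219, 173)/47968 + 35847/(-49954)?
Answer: -383450708601/534351144256 ≈ -0.71760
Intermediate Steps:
a(d, N) = 9/(-8 + 2*d) (a(d, N) = 9/(-9 + (1 + d*2)) = 9/(-9 + (1 + 2*d)) = 9/(-8 + 2*d))
a(-219, 173)/47968 + 35847/(-49954) = (9/(2*(-4 - 219)))/47968 + 35847/(-49954) = ((9/2)/(-223))*(1/47968) + 35847*(-1/49954) = ((9/2)*(-1/223))*(1/47968) - 35847/49954 = -9/446*1/47968 - 35847/49954 = -9/21393728 - 35847/49954 = -383450708601/534351144256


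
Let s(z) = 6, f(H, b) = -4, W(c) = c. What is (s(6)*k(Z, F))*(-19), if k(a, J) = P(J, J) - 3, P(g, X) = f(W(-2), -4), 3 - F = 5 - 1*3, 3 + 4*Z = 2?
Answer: 798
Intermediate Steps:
Z = -¼ (Z = -¾ + (¼)*2 = -¾ + ½ = -¼ ≈ -0.25000)
F = 1 (F = 3 - (5 - 1*3) = 3 - (5 - 3) = 3 - 1*2 = 3 - 2 = 1)
P(g, X) = -4
k(a, J) = -7 (k(a, J) = -4 - 3 = -7)
(s(6)*k(Z, F))*(-19) = (6*(-7))*(-19) = -42*(-19) = 798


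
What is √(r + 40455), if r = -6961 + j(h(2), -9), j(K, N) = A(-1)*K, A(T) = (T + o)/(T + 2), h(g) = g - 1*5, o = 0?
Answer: √33497 ≈ 183.02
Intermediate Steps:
h(g) = -5 + g (h(g) = g - 5 = -5 + g)
A(T) = T/(2 + T) (A(T) = (T + 0)/(T + 2) = T/(2 + T))
j(K, N) = -K (j(K, N) = (-1/(2 - 1))*K = (-1/1)*K = (-1*1)*K = -K)
r = -6958 (r = -6961 - (-5 + 2) = -6961 - 1*(-3) = -6961 + 3 = -6958)
√(r + 40455) = √(-6958 + 40455) = √33497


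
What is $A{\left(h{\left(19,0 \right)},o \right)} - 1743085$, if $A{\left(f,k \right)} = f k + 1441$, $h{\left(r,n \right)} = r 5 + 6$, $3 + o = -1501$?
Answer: $-1893548$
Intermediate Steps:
$o = -1504$ ($o = -3 - 1501 = -1504$)
$h{\left(r,n \right)} = 6 + 5 r$ ($h{\left(r,n \right)} = 5 r + 6 = 6 + 5 r$)
$A{\left(f,k \right)} = 1441 + f k$
$A{\left(h{\left(19,0 \right)},o \right)} - 1743085 = \left(1441 + \left(6 + 5 \cdot 19\right) \left(-1504\right)\right) - 1743085 = \left(1441 + \left(6 + 95\right) \left(-1504\right)\right) - 1743085 = \left(1441 + 101 \left(-1504\right)\right) - 1743085 = \left(1441 - 151904\right) - 1743085 = -150463 - 1743085 = -1893548$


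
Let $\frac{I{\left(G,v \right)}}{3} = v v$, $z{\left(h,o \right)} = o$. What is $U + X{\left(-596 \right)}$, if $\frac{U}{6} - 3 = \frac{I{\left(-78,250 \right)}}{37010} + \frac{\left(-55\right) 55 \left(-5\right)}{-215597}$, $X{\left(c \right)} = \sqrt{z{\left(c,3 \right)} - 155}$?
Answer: $\frac{38281437696}{797924497} + 2 i \sqrt{38} \approx 47.976 + 12.329 i$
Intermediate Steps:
$I{\left(G,v \right)} = 3 v^{2}$ ($I{\left(G,v \right)} = 3 v v = 3 v^{2}$)
$X{\left(c \right)} = 2 i \sqrt{38}$ ($X{\left(c \right)} = \sqrt{3 - 155} = \sqrt{-152} = 2 i \sqrt{38}$)
$U = \frac{38281437696}{797924497}$ ($U = 18 + 6 \left(\frac{3 \cdot 250^{2}}{37010} + \frac{\left(-55\right) 55 \left(-5\right)}{-215597}\right) = 18 + 6 \left(3 \cdot 62500 \cdot \frac{1}{37010} + \left(-3025\right) \left(-5\right) \left(- \frac{1}{215597}\right)\right) = 18 + 6 \left(187500 \cdot \frac{1}{37010} + 15125 \left(- \frac{1}{215597}\right)\right) = 18 + 6 \left(\frac{18750}{3701} - \frac{15125}{215597}\right) = 18 + 6 \cdot \frac{3986466125}{797924497} = 18 + \frac{23918796750}{797924497} = \frac{38281437696}{797924497} \approx 47.976$)
$U + X{\left(-596 \right)} = \frac{38281437696}{797924497} + 2 i \sqrt{38}$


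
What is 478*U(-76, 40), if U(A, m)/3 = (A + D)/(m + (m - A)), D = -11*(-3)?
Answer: -10277/26 ≈ -395.27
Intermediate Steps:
D = 33
U(A, m) = 3*(33 + A)/(-A + 2*m) (U(A, m) = 3*((A + 33)/(m + (m - A))) = 3*((33 + A)/(-A + 2*m)) = 3*(33 + A)/(-A + 2*m))
478*U(-76, 40) = 478*(3*(33 - 76)/(-1*(-76) + 2*40)) = 478*(3*(-43)/(76 + 80)) = 478*(3*(-43)/156) = 478*(3*(1/156)*(-43)) = 478*(-43/52) = -10277/26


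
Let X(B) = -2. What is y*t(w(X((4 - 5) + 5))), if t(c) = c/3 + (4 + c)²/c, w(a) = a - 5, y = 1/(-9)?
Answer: 76/189 ≈ 0.40212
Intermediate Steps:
y = -⅑ ≈ -0.11111
w(a) = -5 + a
t(c) = c/3 + (4 + c)²/c (t(c) = c*(⅓) + (4 + c)²/c = c/3 + (4 + c)²/c)
y*t(w(X((4 - 5) + 5))) = -((-5 - 2)/3 + (4 + (-5 - 2))²/(-5 - 2))/9 = -((⅓)*(-7) + (4 - 7)²/(-7))/9 = -(-7/3 - ⅐*(-3)²)/9 = -(-7/3 - ⅐*9)/9 = -(-7/3 - 9/7)/9 = -⅑*(-76/21) = 76/189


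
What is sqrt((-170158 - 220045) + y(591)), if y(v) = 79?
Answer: 2*I*sqrt(97531) ≈ 624.6*I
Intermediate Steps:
sqrt((-170158 - 220045) + y(591)) = sqrt((-170158 - 220045) + 79) = sqrt(-390203 + 79) = sqrt(-390124) = 2*I*sqrt(97531)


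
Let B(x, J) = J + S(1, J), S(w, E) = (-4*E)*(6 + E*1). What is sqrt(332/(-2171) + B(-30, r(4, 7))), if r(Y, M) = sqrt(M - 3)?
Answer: I*sqrt(292941714)/2171 ≈ 7.8837*I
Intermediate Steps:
r(Y, M) = sqrt(-3 + M)
S(w, E) = -4*E*(6 + E) (S(w, E) = (-4*E)*(6 + E) = -4*E*(6 + E))
B(x, J) = J - 4*J*(6 + J)
sqrt(332/(-2171) + B(-30, r(4, 7))) = sqrt(332/(-2171) + sqrt(-3 + 7)*(-23 - 4*sqrt(-3 + 7))) = sqrt(332*(-1/2171) + sqrt(4)*(-23 - 4*sqrt(4))) = sqrt(-332/2171 + 2*(-23 - 4*2)) = sqrt(-332/2171 + 2*(-23 - 8)) = sqrt(-332/2171 + 2*(-31)) = sqrt(-332/2171 - 62) = sqrt(-134934/2171) = I*sqrt(292941714)/2171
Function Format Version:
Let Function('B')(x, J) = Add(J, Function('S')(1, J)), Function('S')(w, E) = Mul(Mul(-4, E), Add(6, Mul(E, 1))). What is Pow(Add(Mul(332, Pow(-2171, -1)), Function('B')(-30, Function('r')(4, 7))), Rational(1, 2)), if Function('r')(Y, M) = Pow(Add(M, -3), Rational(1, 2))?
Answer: Mul(Rational(1, 2171), I, Pow(292941714, Rational(1, 2))) ≈ Mul(7.8837, I)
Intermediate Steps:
Function('r')(Y, M) = Pow(Add(-3, M), Rational(1, 2))
Function('S')(w, E) = Mul(-4, E, Add(6, E)) (Function('S')(w, E) = Mul(Mul(-4, E), Add(6, E)) = Mul(-4, E, Add(6, E)))
Function('B')(x, J) = Add(J, Mul(-4, J, Add(6, J)))
Pow(Add(Mul(332, Pow(-2171, -1)), Function('B')(-30, Function('r')(4, 7))), Rational(1, 2)) = Pow(Add(Mul(332, Pow(-2171, -1)), Mul(Pow(Add(-3, 7), Rational(1, 2)), Add(-23, Mul(-4, Pow(Add(-3, 7), Rational(1, 2)))))), Rational(1, 2)) = Pow(Add(Mul(332, Rational(-1, 2171)), Mul(Pow(4, Rational(1, 2)), Add(-23, Mul(-4, Pow(4, Rational(1, 2)))))), Rational(1, 2)) = Pow(Add(Rational(-332, 2171), Mul(2, Add(-23, Mul(-4, 2)))), Rational(1, 2)) = Pow(Add(Rational(-332, 2171), Mul(2, Add(-23, -8))), Rational(1, 2)) = Pow(Add(Rational(-332, 2171), Mul(2, -31)), Rational(1, 2)) = Pow(Add(Rational(-332, 2171), -62), Rational(1, 2)) = Pow(Rational(-134934, 2171), Rational(1, 2)) = Mul(Rational(1, 2171), I, Pow(292941714, Rational(1, 2)))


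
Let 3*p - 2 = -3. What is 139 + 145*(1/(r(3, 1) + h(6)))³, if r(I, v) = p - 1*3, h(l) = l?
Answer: 75083/512 ≈ 146.65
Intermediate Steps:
p = -⅓ (p = ⅔ + (⅓)*(-3) = ⅔ - 1 = -⅓ ≈ -0.33333)
r(I, v) = -10/3 (r(I, v) = -⅓ - 1*3 = -⅓ - 3 = -10/3)
139 + 145*(1/(r(3, 1) + h(6)))³ = 139 + 145*(1/(-10/3 + 6))³ = 139 + 145*(1/(8/3))³ = 139 + 145*(3/8)³ = 139 + 145*(27/512) = 139 + 3915/512 = 75083/512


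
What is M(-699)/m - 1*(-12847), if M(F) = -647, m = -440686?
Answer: 5661493689/440686 ≈ 12847.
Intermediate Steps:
M(-699)/m - 1*(-12847) = -647/(-440686) - 1*(-12847) = -647*(-1/440686) + 12847 = 647/440686 + 12847 = 5661493689/440686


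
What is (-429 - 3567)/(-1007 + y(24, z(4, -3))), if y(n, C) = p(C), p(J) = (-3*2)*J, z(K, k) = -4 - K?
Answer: 3996/959 ≈ 4.1668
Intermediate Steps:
p(J) = -6*J
y(n, C) = -6*C
(-429 - 3567)/(-1007 + y(24, z(4, -3))) = (-429 - 3567)/(-1007 - 6*(-4 - 1*4)) = -3996/(-1007 - 6*(-4 - 4)) = -3996/(-1007 - 6*(-8)) = -3996/(-1007 + 48) = -3996/(-959) = -3996*(-1/959) = 3996/959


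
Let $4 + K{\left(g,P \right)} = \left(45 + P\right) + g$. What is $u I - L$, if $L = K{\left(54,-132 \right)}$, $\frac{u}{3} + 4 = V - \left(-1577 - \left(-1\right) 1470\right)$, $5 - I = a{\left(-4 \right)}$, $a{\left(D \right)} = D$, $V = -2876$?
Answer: $-74834$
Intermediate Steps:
$K{\left(g,P \right)} = 41 + P + g$ ($K{\left(g,P \right)} = -4 + \left(\left(45 + P\right) + g\right) = -4 + \left(45 + P + g\right) = 41 + P + g$)
$I = 9$ ($I = 5 - -4 = 5 + 4 = 9$)
$u = -8319$ ($u = -12 + 3 \left(-2876 - \left(-1577 - \left(-1\right) 1470\right)\right) = -12 + 3 \left(-2876 - \left(-1577 - -1470\right)\right) = -12 + 3 \left(-2876 - \left(-1577 + 1470\right)\right) = -12 + 3 \left(-2876 - -107\right) = -12 + 3 \left(-2876 + 107\right) = -12 + 3 \left(-2769\right) = -12 - 8307 = -8319$)
$L = -37$ ($L = 41 - 132 + 54 = -37$)
$u I - L = \left(-8319\right) 9 - -37 = -74871 + 37 = -74834$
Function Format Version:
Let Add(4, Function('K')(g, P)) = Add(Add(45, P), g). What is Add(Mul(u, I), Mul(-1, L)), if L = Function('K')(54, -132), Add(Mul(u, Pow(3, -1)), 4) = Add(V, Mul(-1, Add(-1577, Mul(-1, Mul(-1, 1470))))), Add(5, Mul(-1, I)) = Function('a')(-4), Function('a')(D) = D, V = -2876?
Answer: -74834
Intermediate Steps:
Function('K')(g, P) = Add(41, P, g) (Function('K')(g, P) = Add(-4, Add(Add(45, P), g)) = Add(-4, Add(45, P, g)) = Add(41, P, g))
I = 9 (I = Add(5, Mul(-1, -4)) = Add(5, 4) = 9)
u = -8319 (u = Add(-12, Mul(3, Add(-2876, Mul(-1, Add(-1577, Mul(-1, Mul(-1, 1470))))))) = Add(-12, Mul(3, Add(-2876, Mul(-1, Add(-1577, Mul(-1, -1470)))))) = Add(-12, Mul(3, Add(-2876, Mul(-1, Add(-1577, 1470))))) = Add(-12, Mul(3, Add(-2876, Mul(-1, -107)))) = Add(-12, Mul(3, Add(-2876, 107))) = Add(-12, Mul(3, -2769)) = Add(-12, -8307) = -8319)
L = -37 (L = Add(41, -132, 54) = -37)
Add(Mul(u, I), Mul(-1, L)) = Add(Mul(-8319, 9), Mul(-1, -37)) = Add(-74871, 37) = -74834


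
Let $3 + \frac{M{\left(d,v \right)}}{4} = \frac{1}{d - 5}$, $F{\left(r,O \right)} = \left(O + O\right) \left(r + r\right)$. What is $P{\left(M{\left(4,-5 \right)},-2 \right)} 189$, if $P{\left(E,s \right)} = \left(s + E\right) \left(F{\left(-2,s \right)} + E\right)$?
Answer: $0$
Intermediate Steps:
$F{\left(r,O \right)} = 4 O r$ ($F{\left(r,O \right)} = 2 O 2 r = 4 O r$)
$M{\left(d,v \right)} = -12 + \frac{4}{-5 + d}$ ($M{\left(d,v \right)} = -12 + \frac{4}{d - 5} = -12 + \frac{4}{-5 + d}$)
$P{\left(E,s \right)} = \left(E + s\right) \left(E - 8 s\right)$ ($P{\left(E,s \right)} = \left(s + E\right) \left(4 s \left(-2\right) + E\right) = \left(E + s\right) \left(- 8 s + E\right) = \left(E + s\right) \left(E - 8 s\right)$)
$P{\left(M{\left(4,-5 \right)},-2 \right)} 189 = \left(\left(\frac{4 \left(16 - 12\right)}{-5 + 4}\right)^{2} - 8 \left(-2\right)^{2} - 7 \frac{4 \left(16 - 12\right)}{-5 + 4} \left(-2\right)\right) 189 = \left(\left(\frac{4 \left(16 - 12\right)}{-1}\right)^{2} - 32 - 7 \frac{4 \left(16 - 12\right)}{-1} \left(-2\right)\right) 189 = \left(\left(4 \left(-1\right) 4\right)^{2} - 32 - 7 \cdot 4 \left(-1\right) 4 \left(-2\right)\right) 189 = \left(\left(-16\right)^{2} - 32 - \left(-112\right) \left(-2\right)\right) 189 = \left(256 - 32 - 224\right) 189 = 0 \cdot 189 = 0$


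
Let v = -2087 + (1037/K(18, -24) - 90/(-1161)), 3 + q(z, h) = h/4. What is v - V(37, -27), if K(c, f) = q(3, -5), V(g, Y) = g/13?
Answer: -3913730/1677 ≈ -2333.8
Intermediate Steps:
V(g, Y) = g/13 (V(g, Y) = g*(1/13) = g/13)
q(z, h) = -3 + h/4
K(c, f) = -17/4 (K(c, f) = -3 + (¼)*(-5) = -3 - 5/4 = -17/4)
v = -300689/129 (v = -2087 + (1037/(-17/4) - 90/(-1161)) = -2087 + (1037*(-4/17) - 90*(-1/1161)) = -2087 + (-244 + 10/129) = -2087 - 31466/129 = -300689/129 ≈ -2330.9)
v - V(37, -27) = -300689/129 - 37/13 = -3913730/1677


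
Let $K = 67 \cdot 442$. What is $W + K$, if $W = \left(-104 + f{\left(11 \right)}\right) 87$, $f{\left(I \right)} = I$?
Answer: $21523$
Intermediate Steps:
$W = -8091$ ($W = \left(-104 + 11\right) 87 = \left(-93\right) 87 = -8091$)
$K = 29614$
$W + K = -8091 + 29614 = 21523$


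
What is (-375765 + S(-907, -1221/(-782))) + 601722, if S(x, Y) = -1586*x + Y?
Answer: 1301608159/782 ≈ 1.6645e+6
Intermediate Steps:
S(x, Y) = Y - 1586*x
(-375765 + S(-907, -1221/(-782))) + 601722 = (-375765 + (-1221/(-782) - 1586*(-907))) + 601722 = (-375765 + (-1221*(-1/782) + 1438502)) + 601722 = (-375765 + (1221/782 + 1438502)) + 601722 = (-375765 + 1124909785/782) + 601722 = 831061555/782 + 601722 = 1301608159/782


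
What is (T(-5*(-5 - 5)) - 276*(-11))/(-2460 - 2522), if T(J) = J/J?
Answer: -3037/4982 ≈ -0.60959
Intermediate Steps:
T(J) = 1
(T(-5*(-5 - 5)) - 276*(-11))/(-2460 - 2522) = (1 - 276*(-11))/(-2460 - 2522) = (1 + 3036)/(-4982) = 3037*(-1/4982) = -3037/4982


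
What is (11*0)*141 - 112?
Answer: -112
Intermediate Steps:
(11*0)*141 - 112 = 0*141 - 112 = 0 - 112 = -112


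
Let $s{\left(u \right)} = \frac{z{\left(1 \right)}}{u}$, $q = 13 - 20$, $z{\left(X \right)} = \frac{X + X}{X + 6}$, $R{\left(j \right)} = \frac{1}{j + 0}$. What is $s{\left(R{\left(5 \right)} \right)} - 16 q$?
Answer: $\frac{794}{7} \approx 113.43$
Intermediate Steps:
$R{\left(j \right)} = \frac{1}{j}$
$z{\left(X \right)} = \frac{2 X}{6 + X}$
$q = -7$
$s{\left(u \right)} = \frac{2}{7 u}$ ($s{\left(u \right)} = \frac{2 \cdot 1 \frac{1}{6 + 1}}{u} = \frac{2 \cdot 1 \cdot \frac{1}{7}}{u} = \frac{2}{7 u}$)
$s{\left(R{\left(5 \right)} \right)} - 16 q = \frac{2}{7 \cdot \frac{1}{5}} - -112 = \frac{2 \frac{1}{\frac{1}{5}}}{7} + 112 = \frac{2}{7} \cdot 5 + 112 = \frac{10}{7} + 112 = \frac{794}{7}$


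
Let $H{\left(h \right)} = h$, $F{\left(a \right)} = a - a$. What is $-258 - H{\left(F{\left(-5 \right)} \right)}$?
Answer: $-258$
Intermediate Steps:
$F{\left(a \right)} = 0$
$-258 - H{\left(F{\left(-5 \right)} \right)} = -258 - 0 = -258 + 0 = -258$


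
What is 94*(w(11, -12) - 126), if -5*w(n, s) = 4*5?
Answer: -12220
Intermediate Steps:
w(n, s) = -4 (w(n, s) = -4*5/5 = -⅕*20 = -4)
94*(w(11, -12) - 126) = 94*(-4 - 126) = 94*(-130) = -12220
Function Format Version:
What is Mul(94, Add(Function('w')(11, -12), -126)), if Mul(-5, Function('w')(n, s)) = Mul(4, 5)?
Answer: -12220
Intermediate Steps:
Function('w')(n, s) = -4 (Function('w')(n, s) = Mul(Rational(-1, 5), Mul(4, 5)) = Mul(Rational(-1, 5), 20) = -4)
Mul(94, Add(Function('w')(11, -12), -126)) = Mul(94, Add(-4, -126)) = Mul(94, -130) = -12220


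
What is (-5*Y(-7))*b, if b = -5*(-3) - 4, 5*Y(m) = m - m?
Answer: 0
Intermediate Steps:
Y(m) = 0 (Y(m) = (m - m)/5 = (1/5)*0 = 0)
b = 11 (b = 15 - 4 = 11)
(-5*Y(-7))*b = -5*0*11 = 0*11 = 0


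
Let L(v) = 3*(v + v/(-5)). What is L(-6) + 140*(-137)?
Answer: -95972/5 ≈ -19194.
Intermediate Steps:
L(v) = 12*v/5 (L(v) = 3*(v - v/5) = 3*(4*v/5) = 12*v/5)
L(-6) + 140*(-137) = (12/5)*(-6) + 140*(-137) = -72/5 - 19180 = -95972/5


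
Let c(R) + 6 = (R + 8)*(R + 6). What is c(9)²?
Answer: 62001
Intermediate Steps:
c(R) = -6 + (6 + R)*(8 + R) (c(R) = -6 + (R + 8)*(R + 6) = -6 + (8 + R)*(6 + R) = -6 + (6 + R)*(8 + R))
c(9)² = (42 + 9² + 14*9)² = (42 + 81 + 126)² = 249² = 62001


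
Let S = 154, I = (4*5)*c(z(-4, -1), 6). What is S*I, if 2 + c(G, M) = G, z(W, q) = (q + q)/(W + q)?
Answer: -4928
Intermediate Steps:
z(W, q) = 2*q/(W + q) (z(W, q) = (2*q)/(W + q) = 2*q/(W + q))
c(G, M) = -2 + G
I = -32 (I = (4*5)*(-2 + 2*(-1)/(-4 - 1)) = 20*(-2 + 2*(-1)/(-5)) = 20*(-2 + 2*(-1)*(-⅕)) = 20*(-2 + ⅖) = 20*(-8/5) = -32)
S*I = 154*(-32) = -4928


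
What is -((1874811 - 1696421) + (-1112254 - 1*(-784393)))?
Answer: 149471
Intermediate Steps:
-((1874811 - 1696421) + (-1112254 - 1*(-784393))) = -(178390 + (-1112254 + 784393)) = -(178390 - 327861) = -1*(-149471) = 149471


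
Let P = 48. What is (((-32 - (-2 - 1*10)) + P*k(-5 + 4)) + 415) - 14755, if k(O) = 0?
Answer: -14360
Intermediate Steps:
(((-32 - (-2 - 1*10)) + P*k(-5 + 4)) + 415) - 14755 = (((-32 - (-2 - 1*10)) + 48*0) + 415) - 14755 = (((-32 - (-2 - 10)) + 0) + 415) - 14755 = (((-32 - 1*(-12)) + 0) + 415) - 14755 = (((-32 + 12) + 0) + 415) - 14755 = ((-20 + 0) + 415) - 14755 = (-20 + 415) - 14755 = 395 - 14755 = -14360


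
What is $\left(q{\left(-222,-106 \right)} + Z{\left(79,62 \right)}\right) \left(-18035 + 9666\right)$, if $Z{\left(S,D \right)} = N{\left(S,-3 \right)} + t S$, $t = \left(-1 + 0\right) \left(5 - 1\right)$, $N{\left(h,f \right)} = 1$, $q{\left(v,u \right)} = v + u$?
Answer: $5381267$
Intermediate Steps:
$q{\left(v,u \right)} = u + v$
$t = -4$ ($t = \left(-1\right) 4 = -4$)
$Z{\left(S,D \right)} = 1 - 4 S$
$\left(q{\left(-222,-106 \right)} + Z{\left(79,62 \right)}\right) \left(-18035 + 9666\right) = \left(\left(-106 - 222\right) + \left(1 - 316\right)\right) \left(-18035 + 9666\right) = \left(-328 + \left(1 - 316\right)\right) \left(-8369\right) = \left(-328 - 315\right) \left(-8369\right) = \left(-643\right) \left(-8369\right) = 5381267$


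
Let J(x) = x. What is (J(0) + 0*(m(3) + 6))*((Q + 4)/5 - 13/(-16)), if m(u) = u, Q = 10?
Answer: 0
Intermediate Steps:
(J(0) + 0*(m(3) + 6))*((Q + 4)/5 - 13/(-16)) = (0 + 0*(3 + 6))*((10 + 4)/5 - 13/(-16)) = (0 + 0*9)*(14*(⅕) - 13*(-1/16)) = (0 + 0)*(14/5 + 13/16) = 0*(289/80) = 0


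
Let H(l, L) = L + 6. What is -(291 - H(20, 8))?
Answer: -277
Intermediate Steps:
H(l, L) = 6 + L
-(291 - H(20, 8)) = -(291 - (6 + 8)) = -(291 - 1*14) = -(291 - 14) = -1*277 = -277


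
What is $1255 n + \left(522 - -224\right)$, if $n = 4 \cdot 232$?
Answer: $1165386$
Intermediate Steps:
$n = 928$
$1255 n + \left(522 - -224\right) = 1255 \cdot 928 + \left(522 - -224\right) = 1164640 + \left(522 + 224\right) = 1164640 + 746 = 1165386$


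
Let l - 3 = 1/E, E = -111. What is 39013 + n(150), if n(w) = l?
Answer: 4330775/111 ≈ 39016.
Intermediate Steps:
l = 332/111 (l = 3 + 1/(-111) = 3 - 1/111 = 332/111 ≈ 2.9910)
n(w) = 332/111
39013 + n(150) = 39013 + 332/111 = 4330775/111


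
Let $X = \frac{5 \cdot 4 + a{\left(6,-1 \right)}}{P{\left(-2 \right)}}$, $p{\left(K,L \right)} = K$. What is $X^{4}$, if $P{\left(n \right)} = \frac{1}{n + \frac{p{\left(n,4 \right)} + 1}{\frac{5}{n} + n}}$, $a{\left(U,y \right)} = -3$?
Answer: $\frac{5473632256}{6561} \approx 8.3427 \cdot 10^{5}$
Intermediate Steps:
$P{\left(n \right)} = \frac{1}{n + \frac{1 + n}{n + \frac{5}{n}}}$ ($P{\left(n \right)} = \frac{1}{n + \frac{n + 1}{\frac{5}{n} + n}} = \frac{1}{n + \frac{1 + n}{n + \frac{5}{n}}}$)
$X = - \frac{272}{9}$ ($X = \frac{5 \cdot 4 - 3}{\frac{1}{-2} \frac{1}{6 - 2 + \left(-2\right)^{2}} \left(5 + \left(-2\right)^{2}\right)} = \frac{20 - 3}{\left(- \frac{1}{2}\right) \frac{1}{6 - 2 + 4} \left(5 + 4\right)} = \frac{17}{\left(- \frac{1}{2}\right) \frac{1}{8} \cdot 9} = \frac{17}{- \frac{9}{16}} = 17 \left(- \frac{16}{9}\right) = - \frac{272}{9} \approx -30.222$)
$X^{4} = \left(- \frac{272}{9}\right)^{4} = \frac{5473632256}{6561}$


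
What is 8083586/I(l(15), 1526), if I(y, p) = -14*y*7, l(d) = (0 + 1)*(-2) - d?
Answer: 577399/119 ≈ 4852.1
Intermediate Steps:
l(d) = -2 - d (l(d) = 1*(-2) - d = -2 - d)
I(y, p) = -98*y
8083586/I(l(15), 1526) = 8083586/((-98*(-2 - 1*15))) = 8083586/((-98*(-2 - 15))) = 8083586/((-98*(-17))) = 8083586/1666 = 8083586*(1/1666) = 577399/119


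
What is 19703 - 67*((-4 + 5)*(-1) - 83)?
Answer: 25331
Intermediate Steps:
19703 - 67*((-4 + 5)*(-1) - 83) = 19703 - 67*(1*(-1) - 83) = 19703 - 67*(-1 - 83) = 19703 - 67*(-84) = 19703 - 1*(-5628) = 19703 + 5628 = 25331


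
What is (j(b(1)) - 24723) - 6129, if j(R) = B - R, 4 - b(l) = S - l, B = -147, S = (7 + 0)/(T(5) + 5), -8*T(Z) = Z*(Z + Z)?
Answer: -155048/5 ≈ -31010.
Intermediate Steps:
T(Z) = -Z²/4 (T(Z) = -Z*(Z + Z)/8 = -Z*2*Z/8 = -Z²/4)
S = -28/5 (S = (7 + 0)/(-¼*5² + 5) = 7/(-¼*25 + 5) = 7/(-25/4 + 5) = 7/(-5/4) = 7*(-⅘) = -28/5 ≈ -5.6000)
b(l) = 48/5 + l (b(l) = 4 - (-28/5 - l) = 4 + (28/5 + l) = 48/5 + l)
j(R) = -147 - R
(j(b(1)) - 24723) - 6129 = ((-147 - (48/5 + 1)) - 24723) - 6129 = ((-147 - 1*53/5) - 24723) - 6129 = ((-147 - 53/5) - 24723) - 6129 = (-788/5 - 24723) - 6129 = -124403/5 - 6129 = -155048/5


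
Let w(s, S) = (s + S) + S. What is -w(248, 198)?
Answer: -644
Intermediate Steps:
w(s, S) = s + 2*S (w(s, S) = (S + s) + S = s + 2*S)
-w(248, 198) = -(248 + 2*198) = -(248 + 396) = -1*644 = -644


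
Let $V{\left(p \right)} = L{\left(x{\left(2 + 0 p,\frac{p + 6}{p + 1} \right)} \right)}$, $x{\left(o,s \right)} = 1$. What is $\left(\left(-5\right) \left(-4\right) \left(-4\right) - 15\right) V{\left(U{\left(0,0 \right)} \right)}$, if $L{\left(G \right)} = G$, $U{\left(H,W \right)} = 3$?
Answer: $-95$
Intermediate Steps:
$V{\left(p \right)} = 1$
$\left(\left(-5\right) \left(-4\right) \left(-4\right) - 15\right) V{\left(U{\left(0,0 \right)} \right)} = \left(\left(-5\right) \left(-4\right) \left(-4\right) - 15\right) 1 = \left(20 \left(-4\right) - 15\right) 1 = \left(-80 - 15\right) 1 = \left(-95\right) 1 = -95$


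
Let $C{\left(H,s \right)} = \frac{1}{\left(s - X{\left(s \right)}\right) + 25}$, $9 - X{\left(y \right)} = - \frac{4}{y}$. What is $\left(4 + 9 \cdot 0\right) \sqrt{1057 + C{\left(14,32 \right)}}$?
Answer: $\frac{4 \sqrt{155053337}}{383} \approx 130.05$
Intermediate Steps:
$X{\left(y \right)} = 9 + \frac{4}{y}$ ($X{\left(y \right)} = 9 - - \frac{4}{y} = 9 + \frac{4}{y}$)
$C{\left(H,s \right)} = \frac{1}{16 + s - \frac{4}{s}}$ ($C{\left(H,s \right)} = \frac{1}{\left(s - \left(9 + \frac{4}{s}\right)\right) + 25} = \frac{1}{\left(-9 + s - \frac{4}{s}\right) + 25} = \frac{1}{16 + s - \frac{4}{s}}$)
$\left(4 + 9 \cdot 0\right) \sqrt{1057 + C{\left(14,32 \right)}} = \left(4 + 9 \cdot 0\right) \sqrt{1057 + \frac{32}{-4 + 32 \left(16 + 32\right)}} = \left(4 + 0\right) \sqrt{1057 + \frac{32}{-4 + 32 \cdot 48}} = 4 \sqrt{1057 + \frac{32}{-4 + 1536}} = 4 \sqrt{1057 + \frac{32}{1532}} = 4 \sqrt{1057 + 32 \cdot \frac{1}{1532}} = 4 \sqrt{1057 + \frac{8}{383}} = 4 \sqrt{\frac{404839}{383}} = 4 \frac{\sqrt{155053337}}{383} = \frac{4 \sqrt{155053337}}{383}$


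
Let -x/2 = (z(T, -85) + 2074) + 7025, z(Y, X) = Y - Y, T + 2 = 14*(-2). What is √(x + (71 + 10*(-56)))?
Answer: I*√18687 ≈ 136.7*I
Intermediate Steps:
T = -30 (T = -2 + 14*(-2) = -2 - 28 = -30)
z(Y, X) = 0
x = -18198 (x = -2*((0 + 2074) + 7025) = -2*(2074 + 7025) = -2*9099 = -18198)
√(x + (71 + 10*(-56))) = √(-18198 + (71 + 10*(-56))) = √(-18198 + (71 - 560)) = √(-18198 - 489) = √(-18687) = I*√18687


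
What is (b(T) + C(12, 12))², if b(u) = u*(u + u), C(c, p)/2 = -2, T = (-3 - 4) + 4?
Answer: 196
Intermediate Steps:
T = -3 (T = -7 + 4 = -3)
C(c, p) = -4 (C(c, p) = 2*(-2) = -4)
b(u) = 2*u² (b(u) = u*(2*u) = 2*u²)
(b(T) + C(12, 12))² = (2*(-3)² - 4)² = (2*9 - 4)² = (18 - 4)² = 14² = 196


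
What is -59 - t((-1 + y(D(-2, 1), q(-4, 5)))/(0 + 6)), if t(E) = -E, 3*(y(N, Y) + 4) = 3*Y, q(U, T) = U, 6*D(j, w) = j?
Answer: -121/2 ≈ -60.500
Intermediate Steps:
D(j, w) = j/6
y(N, Y) = -4 + Y (y(N, Y) = -4 + (3*Y)/3 = -4 + Y)
-59 - t((-1 + y(D(-2, 1), q(-4, 5)))/(0 + 6)) = -59 - (-1)*(-1 + (-4 - 4))/(0 + 6) = -59 - (-1)*(-1 - 8)/6 = -59 - (-1)*(-9*1/6) = -59 - (-1)*(-3)/2 = -59 - 1*3/2 = -59 - 3/2 = -121/2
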